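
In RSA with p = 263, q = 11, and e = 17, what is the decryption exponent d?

φ(n) = (p−1)(q−1) = 262·10 = 2620.
Need d with 17·d ≡ 1 (mod 2620). Apply the extended Euclidean algorithm:
2620 = 154×17 + 2
17 = 8×2 + 1
2 = 2×1 + 0
Back-substitute:
1 = 17 − 8·2
1 = −8·2620 + 1233·17
So 17·1233 ≡ 1 (mod 2620), hence d = 1233.

1233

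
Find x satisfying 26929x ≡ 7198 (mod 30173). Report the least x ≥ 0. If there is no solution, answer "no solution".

12852

First find gcd(26929, 30173):
30173 = 1*26929 + 3244
26929 = 8*3244 + 977
3244 = 3*977 + 313
977 = 3*313 + 38
313 = 8*38 + 9
38 = 4*9 + 2
9 = 4*2 + 1
2 = 2*1 + 0
gcd = 1, so a unique solution mod 30173 exists.
Back-substitute for the Bézout coefficients:
1 = 9 − 4·2
1 = −4·38 + 17·9
1 = 17·313 − 140·38
1 = −140·977 + 437·313
1 = 437·3244 − 1451·977
1 = −1451·26929 + 12045·3244
1 = 12045·30173 − 13496·26929
So 26929·(-13496) ≡ 1 (mod 30173), giving 26929⁻¹ ≡ 16677.
x ≡ 26929⁻¹·7198 ≡ 16677·7198 ≡ 12852 (mod 30173).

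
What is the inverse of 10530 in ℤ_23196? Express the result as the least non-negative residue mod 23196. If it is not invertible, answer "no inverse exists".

no inverse exists

Euclidean algorithm on 23196, 10530:
23196 = 2*10530 + 2136
10530 = 4*2136 + 1986
2136 = 1*1986 + 150
1986 = 13*150 + 36
150 = 4*36 + 6
36 = 6*6 + 0
Since gcd = 6 > 1, 10530 is not a unit mod 23196.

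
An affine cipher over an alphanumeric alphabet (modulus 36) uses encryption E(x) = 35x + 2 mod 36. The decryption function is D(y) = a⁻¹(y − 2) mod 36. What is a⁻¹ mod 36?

35

Apply the Euclidean algorithm to 36 and 35:
36 = 1*35 + 1
35 = 35*1 + 0
Since gcd(35, 36) = 1, back-substitute to write 1 as a combination:
1 = 36 − 35
Thus 35·(-1) ≡ 1 (mod 36); reducing, -1 mod 36 = 35.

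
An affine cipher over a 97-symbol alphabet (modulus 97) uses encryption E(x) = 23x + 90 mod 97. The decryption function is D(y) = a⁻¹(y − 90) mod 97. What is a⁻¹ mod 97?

Apply the Euclidean algorithm to 97 and 23:
97 = 4*23 + 5
23 = 4*5 + 3
5 = 1*3 + 2
3 = 1*2 + 1
2 = 2*1 + 0
gcd = 1, so the inverse exists. Back-substitute:
1 = 3 − 2
1 = −5 + 2·3
1 = 2·23 − 9·5
1 = −9·97 + 38·23
So 23·38 ≡ 1 (mod 97).

38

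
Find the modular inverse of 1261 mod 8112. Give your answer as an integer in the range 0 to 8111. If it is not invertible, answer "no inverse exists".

Compute gcd(1261, 8112):
8112 = 6·1261 + 546
1261 = 2·546 + 169
546 = 3·169 + 39
169 = 4·39 + 13
39 = 3·13 + 0
Since gcd = 13 > 1, 1261 is not a unit mod 8112.

no inverse exists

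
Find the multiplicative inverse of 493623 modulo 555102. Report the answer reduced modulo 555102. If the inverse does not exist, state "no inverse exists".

Compute gcd(493623, 555102):
555102 = 1×493623 + 61479
493623 = 8×61479 + 1791
61479 = 34×1791 + 585
1791 = 3×585 + 36
585 = 16×36 + 9
36 = 4×9 + 0
Since gcd = 9 > 1, 493623 is not a unit mod 555102.

no inverse exists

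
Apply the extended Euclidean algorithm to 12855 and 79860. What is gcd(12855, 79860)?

Apply Euclid's algorithm to 79860 and 12855:
79860 = 6·12855 + 2730
12855 = 4·2730 + 1935
2730 = 1·1935 + 795
1935 = 2·795 + 345
795 = 2·345 + 105
345 = 3·105 + 30
105 = 3·30 + 15
30 = 2·15 + 0
gcd(12855, 79860) = 15.
Working backward:
15 = 105 − 3·30
15 = −3·345 + 10·105
15 = 10·795 − 23·345
15 = −23·1935 + 56·795
15 = 56·2730 − 79·1935
15 = −79·12855 + 372·2730
15 = 372·79860 − 2311·12855
So 15 = (372)·79860 + (-2311)·12855.

15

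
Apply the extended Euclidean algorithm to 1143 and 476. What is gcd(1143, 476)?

1

Repeated division:
1143 = 2·476 + 191
476 = 2·191 + 94
191 = 2·94 + 3
94 = 31·3 + 1
3 = 3·1 + 0
gcd(1143, 476) = 1.
Express as a combination:
1 = 94 − 31·3
1 = −31·191 + 63·94
1 = 63·476 − 157·191
1 = −157·1143 + 377·476
So 1 = (-157)·1143 + (377)·476.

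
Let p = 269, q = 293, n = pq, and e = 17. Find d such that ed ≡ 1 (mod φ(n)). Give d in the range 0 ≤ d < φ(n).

φ(n) = (p−1)(q−1) = 268·292 = 78256.
Need d with 17·d ≡ 1 (mod 78256). Apply the extended Euclidean algorithm:
78256 = 4603*17 + 5
17 = 3*5 + 2
5 = 2*2 + 1
2 = 2*1 + 0
Back-substitute:
1 = 5 − 2·2
1 = −2·17 + 7·5
1 = 7·78256 − 32223·17
So 17·(-32223) ≡ 1 (mod 78256), hence d ≡ -32223 ≡ 46033 (mod 78256).

46033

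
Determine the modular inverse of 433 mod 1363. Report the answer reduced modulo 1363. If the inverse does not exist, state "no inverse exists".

362

Extended Euclidean algorithm:
1363 = 3×433 + 64
433 = 6×64 + 49
64 = 1×49 + 15
49 = 3×15 + 4
15 = 3×4 + 3
4 = 1×3 + 1
3 = 3×1 + 0
Since gcd(433, 1363) = 1, back-substitute to write 1 as a combination:
1 = 4 − 3
1 = −15 + 4·4
1 = 4·49 − 13·15
1 = −13·64 + 17·49
1 = 17·433 − 115·64
1 = −115·1363 + 362·433
So 433·362 ≡ 1 (mod 1363).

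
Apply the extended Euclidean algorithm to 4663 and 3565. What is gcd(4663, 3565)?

Apply Euclid's algorithm to 4663 and 3565:
4663 = 1×3565 + 1098
3565 = 3×1098 + 271
1098 = 4×271 + 14
271 = 19×14 + 5
14 = 2×5 + 4
5 = 1×4 + 1
4 = 4×1 + 0
gcd(4663, 3565) = 1.
Working backward:
1 = 5 − 4
1 = −14 + 3·5
1 = 3·271 − 58·14
1 = −58·1098 + 235·271
1 = 235·3565 − 763·1098
1 = −763·4663 + 998·3565
So 1 = (-763)·4663 + (998)·3565.

1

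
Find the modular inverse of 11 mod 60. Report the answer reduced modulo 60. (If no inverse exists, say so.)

Extended Euclidean algorithm:
60 = 5*11 + 5
11 = 2*5 + 1
5 = 5*1 + 0
gcd = 1, so the inverse exists. Back-substitute:
1 = 11 − 2·5
1 = −2·60 + 11·11
So 11·11 ≡ 1 (mod 60).

11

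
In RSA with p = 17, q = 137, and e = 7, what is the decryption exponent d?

φ(n) = (p−1)(q−1) = 16·136 = 2176.
Need d with 7·d ≡ 1 (mod 2176). Apply the extended Euclidean algorithm:
2176 = 310*7 + 6
7 = 1*6 + 1
6 = 6*1 + 0
Back-substitute:
1 = 7 − 6
1 = −2176 + 311·7
So 7·311 ≡ 1 (mod 2176), hence d = 311.

311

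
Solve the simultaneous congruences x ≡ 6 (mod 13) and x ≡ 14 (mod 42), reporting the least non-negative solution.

266

Write x = 6 + 13·k. Then 13·k ≡ 14 − 6 ≡ 8 (mod 42).
Need 13⁻¹ mod 42. Extended Euclid on (42, 13):
42 = 3·13 + 3
13 = 4·3 + 1
3 = 3·1 + 0
Back-substitute:
1 = 13 − 4·3
1 = −4·42 + 13·13
13⁻¹ ≡ 13 (mod 42), so k ≡ 13·8 ≡ 20 (mod 42).
x = 6 + 13·20 = 266.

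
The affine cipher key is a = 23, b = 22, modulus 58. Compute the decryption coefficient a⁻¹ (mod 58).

53

gcd(58, 23) by repeated division:
58 = 2*23 + 12
23 = 1*12 + 11
12 = 1*11 + 1
11 = 11*1 + 0
The gcd is 1. Working backward:
1 = 12 − 11
1 = −23 + 2·12
1 = 2·58 − 5·23
So 23·(-5) ≡ 1 (mod 58), and -5 ≡ 53 (mod 58).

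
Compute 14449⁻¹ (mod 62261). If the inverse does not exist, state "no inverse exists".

18253

Run Euclid on (62261, 14449):
62261 = 4×14449 + 4465
14449 = 3×4465 + 1054
4465 = 4×1054 + 249
1054 = 4×249 + 58
249 = 4×58 + 17
58 = 3×17 + 7
17 = 2×7 + 3
7 = 2×3 + 1
3 = 3×1 + 0
Since gcd(14449, 62261) = 1, back-substitute to write 1 as a combination:
1 = 7 − 2·3
1 = −2·17 + 5·7
1 = 5·58 − 17·17
1 = −17·249 + 73·58
1 = 73·1054 − 309·249
1 = −309·4465 + 1309·1054
1 = 1309·14449 − 4236·4465
1 = −4236·62261 + 18253·14449
So 14449·18253 ≡ 1 (mod 62261).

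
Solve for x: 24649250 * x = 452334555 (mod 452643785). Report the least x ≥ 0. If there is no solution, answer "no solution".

First find gcd(24649250, 452643785):
452643785 = 18·24649250 + 8957285
24649250 = 2·8957285 + 6734680
8957285 = 1·6734680 + 2222605
6734680 = 3·2222605 + 66865
2222605 = 33·66865 + 16060
66865 = 4·16060 + 2625
16060 = 6·2625 + 310
2625 = 8·310 + 145
310 = 2·145 + 20
145 = 7·20 + 5
20 = 4·5 + 0
gcd = 5 and 5 | 452334555, so solutions exist. Divide through by 5: 4929850x ≡ 90466911 (mod 90528757).
Now find 4929850⁻¹ mod 90528757:
90528757 = 18*4929850 + 1791457
4929850 = 2*1791457 + 1346936
1791457 = 1*1346936 + 444521
1346936 = 3*444521 + 13373
444521 = 33*13373 + 3212
13373 = 4*3212 + 525
3212 = 6*525 + 62
525 = 8*62 + 29
62 = 2*29 + 4
29 = 7*4 + 1
4 = 4*1 + 0
Back-substitute:
1 = 29 − 7·4
1 = −7·62 + 15·29
1 = 15·525 − 127·62
1 = −127·3212 + 777·525
1 = 777·13373 − 3235·3212
1 = −3235·444521 + 107532·13373
1 = 107532·1346936 − 325831·444521
1 = −325831·1791457 + 433363·1346936
1 = 433363·4929850 − 1192557·1791457
1 = −1192557·90528757 + 21899389·4929850
So 4929850⁻¹ ≡ 21899389 (mod 90528757).
Then x ≡ 21899389·90466911 ≡ 11121383 (mod 90528757); the smallest non-negative solution is x = 11121383.

11121383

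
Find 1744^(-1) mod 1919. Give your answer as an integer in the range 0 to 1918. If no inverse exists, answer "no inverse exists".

318

gcd(1919, 1744) by repeated division:
1919 = 1*1744 + 175
1744 = 9*175 + 169
175 = 1*169 + 6
169 = 28*6 + 1
6 = 6*1 + 0
gcd = 1, so the inverse exists. Back-substitute:
1 = 169 − 28·6
1 = −28·175 + 29·169
1 = 29·1744 − 289·175
1 = −289·1919 + 318·1744
So 1744·318 ≡ 1 (mod 1919).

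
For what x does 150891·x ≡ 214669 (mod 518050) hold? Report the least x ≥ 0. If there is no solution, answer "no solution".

First find gcd(150891, 518050):
518050 = 3×150891 + 65377
150891 = 2×65377 + 20137
65377 = 3×20137 + 4966
20137 = 4×4966 + 273
4966 = 18×273 + 52
273 = 5×52 + 13
52 = 4×13 + 0
gcd = 13 and 13 | 214669, so solutions exist. Divide through by 13: 11607x ≡ 16513 (mod 39850).
Now find 11607⁻¹ mod 39850:
39850 = 3·11607 + 5029
11607 = 2·5029 + 1549
5029 = 3·1549 + 382
1549 = 4·382 + 21
382 = 18·21 + 4
21 = 5·4 + 1
4 = 4·1 + 0
Back-substitute:
1 = 21 − 5·4
1 = −5·382 + 91·21
1 = 91·1549 − 369·382
1 = −369·5029 + 1198·1549
1 = 1198·11607 − 2765·5029
1 = −2765·39850 + 9493·11607
So 11607⁻¹ ≡ 9493 (mod 39850).
Then x ≡ 9493·16513 ≡ 27859 (mod 39850); the smallest non-negative solution is x = 27859.

27859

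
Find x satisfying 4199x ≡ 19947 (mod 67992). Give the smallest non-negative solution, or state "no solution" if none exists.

First find gcd(4199, 67992):
67992 = 16×4199 + 808
4199 = 5×808 + 159
808 = 5×159 + 13
159 = 12×13 + 3
13 = 4×3 + 1
3 = 3×1 + 0
gcd = 1, so a unique solution mod 67992 exists.
Back-substitute for the Bézout coefficients:
1 = 13 − 4·3
1 = −4·159 + 49·13
1 = 49·808 − 249·159
1 = −249·4199 + 1294·808
1 = 1294·67992 − 20953·4199
So 4199·(-20953) ≡ 1 (mod 67992), giving 4199⁻¹ ≡ 47039.
x ≡ 4199⁻¹·19947 ≡ 47039·19947 ≡ 65325 (mod 67992).

65325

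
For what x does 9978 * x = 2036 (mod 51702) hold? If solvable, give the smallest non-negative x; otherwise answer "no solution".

gcd(9978, 51702):
51702 = 5·9978 + 1812
9978 = 5·1812 + 918
1812 = 1·918 + 894
918 = 1·894 + 24
894 = 37·24 + 6
24 = 4·6 + 0
gcd = 6, but 6 ∤ 2036, so the congruence has no solution.

no solution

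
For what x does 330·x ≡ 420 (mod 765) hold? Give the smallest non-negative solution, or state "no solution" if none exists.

43

First find gcd(330, 765):
765 = 2*330 + 105
330 = 3*105 + 15
105 = 7*15 + 0
gcd = 15 and 15 | 420, so solutions exist. Divide through by 15: 22x ≡ 28 (mod 51).
Now find 22⁻¹ mod 51:
51 = 2·22 + 7
22 = 3·7 + 1
7 = 7·1 + 0
Back-substitute:
1 = 22 − 3·7
1 = −3·51 + 7·22
So 22⁻¹ ≡ 7 (mod 51).
Then x ≡ 7·28 ≡ 43 (mod 51); the smallest non-negative solution is x = 43.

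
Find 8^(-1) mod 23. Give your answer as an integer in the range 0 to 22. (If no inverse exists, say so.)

Run Euclid on (23, 8):
23 = 2·8 + 7
8 = 1·7 + 1
7 = 7·1 + 0
The gcd is 1. Working backward:
1 = 8 − 7
1 = −23 + 3·8
So 8·3 ≡ 1 (mod 23).

3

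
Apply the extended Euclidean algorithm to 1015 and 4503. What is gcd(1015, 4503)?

1

Apply Euclid's algorithm to 4503 and 1015:
4503 = 4*1015 + 443
1015 = 2*443 + 129
443 = 3*129 + 56
129 = 2*56 + 17
56 = 3*17 + 5
17 = 3*5 + 2
5 = 2*2 + 1
2 = 2*1 + 0
gcd(1015, 4503) = 1.
Working backward:
1 = 5 − 2·2
1 = −2·17 + 7·5
1 = 7·56 − 23·17
1 = −23·129 + 53·56
1 = 53·443 − 182·129
1 = −182·1015 + 417·443
1 = 417·4503 − 1850·1015
So 1 = (417)·4503 + (-1850)·1015.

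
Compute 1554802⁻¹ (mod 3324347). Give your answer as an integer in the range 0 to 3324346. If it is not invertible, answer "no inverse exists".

362772

Extended Euclidean algorithm:
3324347 = 2×1554802 + 214743
1554802 = 7×214743 + 51601
214743 = 4×51601 + 8339
51601 = 6×8339 + 1567
8339 = 5×1567 + 504
1567 = 3×504 + 55
504 = 9×55 + 9
55 = 6×9 + 1
9 = 9×1 + 0
The gcd is 1. Working backward:
1 = 55 − 6·9
1 = −6·504 + 55·55
1 = 55·1567 − 171·504
1 = −171·8339 + 910·1567
1 = 910·51601 − 5631·8339
1 = −5631·214743 + 23434·51601
1 = 23434·1554802 − 169669·214743
1 = −169669·3324347 + 362772·1554802
So 1554802·362772 ≡ 1 (mod 3324347).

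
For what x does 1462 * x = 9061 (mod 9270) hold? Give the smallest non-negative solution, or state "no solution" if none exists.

gcd(1462, 9270):
9270 = 6·1462 + 498
1462 = 2·498 + 466
498 = 1·466 + 32
466 = 14·32 + 18
32 = 1·18 + 14
18 = 1·14 + 4
14 = 3·4 + 2
4 = 2·2 + 0
gcd = 2, but 2 ∤ 9061, so the congruence has no solution.

no solution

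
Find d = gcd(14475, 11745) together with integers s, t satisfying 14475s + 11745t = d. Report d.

15

Repeated division:
14475 = 1*11745 + 2730
11745 = 4*2730 + 825
2730 = 3*825 + 255
825 = 3*255 + 60
255 = 4*60 + 15
60 = 4*15 + 0
gcd(14475, 11745) = 15.
Working backward:
15 = 255 − 4·60
15 = −4·825 + 13·255
15 = 13·2730 − 43·825
15 = −43·11745 + 185·2730
15 = 185·14475 − 228·11745
So 15 = (185)·14475 + (-228)·11745.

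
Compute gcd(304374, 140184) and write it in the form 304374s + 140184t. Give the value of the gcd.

6

Apply Euclid's algorithm to 304374 and 140184:
304374 = 2*140184 + 24006
140184 = 5*24006 + 20154
24006 = 1*20154 + 3852
20154 = 5*3852 + 894
3852 = 4*894 + 276
894 = 3*276 + 66
276 = 4*66 + 12
66 = 5*12 + 6
12 = 2*6 + 0
gcd(304374, 140184) = 6.
Working backward:
6 = 66 − 5·12
6 = −5·276 + 21·66
6 = 21·894 − 68·276
6 = −68·3852 + 293·894
6 = 293·20154 − 1533·3852
6 = −1533·24006 + 1826·20154
6 = 1826·140184 − 10663·24006
6 = −10663·304374 + 23152·140184
So 6 = (-10663)·304374 + (23152)·140184.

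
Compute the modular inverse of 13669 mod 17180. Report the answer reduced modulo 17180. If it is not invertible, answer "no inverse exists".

Extended Euclidean algorithm:
17180 = 1*13669 + 3511
13669 = 3*3511 + 3136
3511 = 1*3136 + 375
3136 = 8*375 + 136
375 = 2*136 + 103
136 = 1*103 + 33
103 = 3*33 + 4
33 = 8*4 + 1
4 = 4*1 + 0
gcd = 1, so the inverse exists. Back-substitute:
1 = 33 − 8·4
1 = −8·103 + 25·33
1 = 25·136 − 33·103
1 = −33·375 + 91·136
1 = 91·3136 − 761·375
1 = −761·3511 + 852·3136
1 = 852·13669 − 3317·3511
1 = −3317·17180 + 4169·13669
So 13669·4169 ≡ 1 (mod 17180).

4169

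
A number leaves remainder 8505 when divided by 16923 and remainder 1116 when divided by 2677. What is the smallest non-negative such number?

11228454

Write x = 8505 + 16923·k. Then 16923·k ≡ 1116 − 8505 ≡ 642 (mod 2677).
Need 16923⁻¹ mod 2677. Extended Euclid on (2677, 861):
2677 = 3*861 + 94
861 = 9*94 + 15
94 = 6*15 + 4
15 = 3*4 + 3
4 = 1*3 + 1
3 = 3*1 + 0
Back-substitute:
1 = 4 − 3
1 = −15 + 4·4
1 = 4·94 − 25·15
1 = −25·861 + 229·94
1 = 229·2677 − 712·861
16923⁻¹ ≡ 1965 (mod 2677), so k ≡ 1965·642 ≡ 663 (mod 2677).
x = 8505 + 16923·663 = 11228454.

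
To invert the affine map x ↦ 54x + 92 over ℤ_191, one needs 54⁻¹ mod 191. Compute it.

Apply the Euclidean algorithm to 191 and 54:
191 = 3×54 + 29
54 = 1×29 + 25
29 = 1×25 + 4
25 = 6×4 + 1
4 = 4×1 + 0
The gcd is 1. Working backward:
1 = 25 − 6·4
1 = −6·29 + 7·25
1 = 7·54 − 13·29
1 = −13·191 + 46·54
So 54·46 ≡ 1 (mod 191).

46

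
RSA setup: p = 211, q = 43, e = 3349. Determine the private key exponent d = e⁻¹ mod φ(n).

8209

φ(n) = (p−1)(q−1) = 210·42 = 8820.
Need d with 3349·d ≡ 1 (mod 8820). Apply the extended Euclidean algorithm:
8820 = 2*3349 + 2122
3349 = 1*2122 + 1227
2122 = 1*1227 + 895
1227 = 1*895 + 332
895 = 2*332 + 231
332 = 1*231 + 101
231 = 2*101 + 29
101 = 3*29 + 14
29 = 2*14 + 1
14 = 14*1 + 0
Back-substitute:
1 = 29 − 2·14
1 = −2·101 + 7·29
1 = 7·231 − 16·101
1 = −16·332 + 23·231
1 = 23·895 − 62·332
1 = −62·1227 + 85·895
1 = 85·2122 − 147·1227
1 = −147·3349 + 232·2122
1 = 232·8820 − 611·3349
So 3349·(-611) ≡ 1 (mod 8820), hence d ≡ -611 ≡ 8209 (mod 8820).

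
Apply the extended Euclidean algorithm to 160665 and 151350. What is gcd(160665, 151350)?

15

Euclidean algorithm:
160665 = 1×151350 + 9315
151350 = 16×9315 + 2310
9315 = 4×2310 + 75
2310 = 30×75 + 60
75 = 1×60 + 15
60 = 4×15 + 0
gcd(160665, 151350) = 15.
Express as a combination:
15 = 75 − 60
15 = −2310 + 31·75
15 = 31·9315 − 125·2310
15 = −125·151350 + 2031·9315
15 = 2031·160665 − 2156·151350
So 15 = (2031)·160665 + (-2156)·151350.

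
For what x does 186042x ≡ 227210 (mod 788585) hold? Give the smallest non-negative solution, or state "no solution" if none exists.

641010

First find gcd(186042, 788585):
788585 = 4·186042 + 44417
186042 = 4·44417 + 8374
44417 = 5·8374 + 2547
8374 = 3·2547 + 733
2547 = 3·733 + 348
733 = 2·348 + 37
348 = 9·37 + 15
37 = 2·15 + 7
15 = 2·7 + 1
7 = 7·1 + 0
gcd = 1, so a unique solution mod 788585 exists.
Back-substitute for the Bézout coefficients:
1 = 15 − 2·7
1 = −2·37 + 5·15
1 = 5·348 − 47·37
1 = −47·733 + 99·348
1 = 99·2547 − 344·733
1 = −344·8374 + 1131·2547
1 = 1131·44417 − 5999·8374
1 = −5999·186042 + 25127·44417
1 = 25127·788585 − 106507·186042
So 186042·(-106507) ≡ 1 (mod 788585), giving 186042⁻¹ ≡ 682078.
x ≡ 186042⁻¹·227210 ≡ 682078·227210 ≡ 641010 (mod 788585).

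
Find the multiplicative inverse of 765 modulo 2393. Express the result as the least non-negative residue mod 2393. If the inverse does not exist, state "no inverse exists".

1636

gcd(2393, 765) by repeated division:
2393 = 3*765 + 98
765 = 7*98 + 79
98 = 1*79 + 19
79 = 4*19 + 3
19 = 6*3 + 1
3 = 3*1 + 0
Since gcd(765, 2393) = 1, back-substitute to write 1 as a combination:
1 = 19 − 6·3
1 = −6·79 + 25·19
1 = 25·98 − 31·79
1 = −31·765 + 242·98
1 = 242·2393 − 757·765
Hence 765⁻¹ ≡ -757 ≡ 1636 (mod 2393).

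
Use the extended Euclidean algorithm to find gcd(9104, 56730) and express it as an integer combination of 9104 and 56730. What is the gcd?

2

Apply Euclid's algorithm to 56730 and 9104:
56730 = 6·9104 + 2106
9104 = 4·2106 + 680
2106 = 3·680 + 66
680 = 10·66 + 20
66 = 3·20 + 6
20 = 3·6 + 2
6 = 3·2 + 0
gcd(9104, 56730) = 2.
Back-substituting:
2 = 20 − 3·6
2 = −3·66 + 10·20
2 = 10·680 − 103·66
2 = −103·2106 + 319·680
2 = 319·9104 − 1379·2106
2 = −1379·56730 + 8593·9104
So 2 = (-1379)·56730 + (8593)·9104.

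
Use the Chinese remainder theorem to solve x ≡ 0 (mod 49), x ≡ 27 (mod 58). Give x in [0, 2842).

Write x = 0 + 49·k. Then 49·k ≡ 27 − 0 ≡ 27 (mod 58).
Need 49⁻¹ mod 58. Extended Euclid on (58, 49):
58 = 1*49 + 9
49 = 5*9 + 4
9 = 2*4 + 1
4 = 4*1 + 0
Back-substitute:
1 = 9 − 2·4
1 = −2·49 + 11·9
1 = 11·58 − 13·49
49⁻¹ ≡ 45 (mod 58), so k ≡ 45·27 ≡ 55 (mod 58).
x = 0 + 49·55 = 2695.

2695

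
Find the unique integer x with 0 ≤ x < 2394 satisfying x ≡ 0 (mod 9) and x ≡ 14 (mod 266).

2142

Write x = 0 + 9·k. Then 9·k ≡ 14 − 0 ≡ 14 (mod 266).
Need 9⁻¹ mod 266. Extended Euclid on (266, 9):
266 = 29×9 + 5
9 = 1×5 + 4
5 = 1×4 + 1
4 = 4×1 + 0
Back-substitute:
1 = 5 − 4
1 = −9 + 2·5
1 = 2·266 − 59·9
9⁻¹ ≡ 207 (mod 266), so k ≡ 207·14 ≡ 238 (mod 266).
x = 0 + 9·238 = 2142.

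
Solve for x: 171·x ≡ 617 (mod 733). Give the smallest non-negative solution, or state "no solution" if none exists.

548

First find gcd(171, 733):
733 = 4×171 + 49
171 = 3×49 + 24
49 = 2×24 + 1
24 = 24×1 + 0
gcd = 1, so a unique solution mod 733 exists.
Back-substitute for the Bézout coefficients:
1 = 49 − 2·24
1 = −2·171 + 7·49
1 = 7·733 − 30·171
So 171·(-30) ≡ 1 (mod 733), giving 171⁻¹ ≡ 703.
x ≡ 171⁻¹·617 ≡ 703·617 ≡ 548 (mod 733).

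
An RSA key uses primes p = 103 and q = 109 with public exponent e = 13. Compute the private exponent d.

4237

φ(n) = (p−1)(q−1) = 102·108 = 11016.
Need d with 13·d ≡ 1 (mod 11016). Apply the extended Euclidean algorithm:
11016 = 847×13 + 5
13 = 2×5 + 3
5 = 1×3 + 2
3 = 1×2 + 1
2 = 2×1 + 0
Back-substitute:
1 = 3 − 2
1 = −5 + 2·3
1 = 2·13 − 5·5
1 = −5·11016 + 4237·13
So 13·4237 ≡ 1 (mod 11016), hence d = 4237.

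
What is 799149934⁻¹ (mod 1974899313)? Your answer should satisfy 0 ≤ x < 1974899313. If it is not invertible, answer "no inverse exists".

87803146

gcd(1974899313, 799149934) by repeated division:
1974899313 = 2×799149934 + 376599445
799149934 = 2×376599445 + 45951044
376599445 = 8×45951044 + 8991093
45951044 = 5×8991093 + 995579
8991093 = 9×995579 + 30882
995579 = 32×30882 + 7355
30882 = 4×7355 + 1462
7355 = 5×1462 + 45
1462 = 32×45 + 22
45 = 2×22 + 1
22 = 22×1 + 0
The gcd is 1. Working backward:
1 = 45 − 2·22
1 = −2·1462 + 65·45
1 = 65·7355 − 327·1462
1 = −327·30882 + 1373·7355
1 = 1373·995579 − 44263·30882
1 = −44263·8991093 + 399740·995579
1 = 399740·45951044 − 2042963·8991093
1 = −2042963·376599445 + 16743444·45951044
1 = 16743444·799149934 − 35529851·376599445
1 = −35529851·1974899313 + 87803146·799149934
So 799149934·87803146 ≡ 1 (mod 1974899313).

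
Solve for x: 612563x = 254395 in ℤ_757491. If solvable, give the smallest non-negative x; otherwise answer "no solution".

gcd(612563, 757491):
757491 = 1×612563 + 144928
612563 = 4×144928 + 32851
144928 = 4×32851 + 13524
32851 = 2×13524 + 5803
13524 = 2×5803 + 1918
5803 = 3×1918 + 49
1918 = 39×49 + 7
49 = 7×7 + 0
gcd = 7, but 7 ∤ 254395, so the congruence has no solution.

no solution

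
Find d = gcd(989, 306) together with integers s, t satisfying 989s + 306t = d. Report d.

1

Repeated division:
989 = 3*306 + 71
306 = 4*71 + 22
71 = 3*22 + 5
22 = 4*5 + 2
5 = 2*2 + 1
2 = 2*1 + 0
gcd(989, 306) = 1.
Express as a combination:
1 = 5 − 2·2
1 = −2·22 + 9·5
1 = 9·71 − 29·22
1 = −29·306 + 125·71
1 = 125·989 − 404·306
So 1 = (125)·989 + (-404)·306.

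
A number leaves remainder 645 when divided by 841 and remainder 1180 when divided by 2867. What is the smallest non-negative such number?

Write x = 645 + 841·k. Then 841·k ≡ 1180 − 645 ≡ 535 (mod 2867).
Need 841⁻¹ mod 2867. Extended Euclid on (2867, 841):
2867 = 3*841 + 344
841 = 2*344 + 153
344 = 2*153 + 38
153 = 4*38 + 1
38 = 38*1 + 0
Back-substitute:
1 = 153 − 4·38
1 = −4·344 + 9·153
1 = 9·841 − 22·344
1 = −22·2867 + 75·841
841⁻¹ ≡ 75 (mod 2867), so k ≡ 75·535 ≡ 2854 (mod 2867).
x = 645 + 841·2854 = 2400859.

2400859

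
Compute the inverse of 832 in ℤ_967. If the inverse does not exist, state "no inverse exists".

308

Run Euclid on (967, 832):
967 = 1*832 + 135
832 = 6*135 + 22
135 = 6*22 + 3
22 = 7*3 + 1
3 = 3*1 + 0
The gcd is 1. Working backward:
1 = 22 − 7·3
1 = −7·135 + 43·22
1 = 43·832 − 265·135
1 = −265·967 + 308·832
So 832·308 ≡ 1 (mod 967).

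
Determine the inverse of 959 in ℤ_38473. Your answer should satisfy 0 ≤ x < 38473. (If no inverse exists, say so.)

gcd(38473, 959) by repeated division:
38473 = 40*959 + 113
959 = 8*113 + 55
113 = 2*55 + 3
55 = 18*3 + 1
3 = 3*1 + 0
Since gcd(959, 38473) = 1, back-substitute to write 1 as a combination:
1 = 55 − 18·3
1 = −18·113 + 37·55
1 = 37·959 − 314·113
1 = −314·38473 + 12597·959
So 959·12597 ≡ 1 (mod 38473).

12597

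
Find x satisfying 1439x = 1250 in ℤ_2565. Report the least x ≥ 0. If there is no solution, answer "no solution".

1270

First find gcd(1439, 2565):
2565 = 1×1439 + 1126
1439 = 1×1126 + 313
1126 = 3×313 + 187
313 = 1×187 + 126
187 = 1×126 + 61
126 = 2×61 + 4
61 = 15×4 + 1
4 = 4×1 + 0
gcd = 1, so a unique solution mod 2565 exists.
Back-substitute for the Bézout coefficients:
1 = 61 − 15·4
1 = −15·126 + 31·61
1 = 31·187 − 46·126
1 = −46·313 + 77·187
1 = 77·1126 − 277·313
1 = −277·1439 + 354·1126
1 = 354·2565 − 631·1439
So 1439·(-631) ≡ 1 (mod 2565), giving 1439⁻¹ ≡ 1934.
x ≡ 1439⁻¹·1250 ≡ 1934·1250 ≡ 1270 (mod 2565).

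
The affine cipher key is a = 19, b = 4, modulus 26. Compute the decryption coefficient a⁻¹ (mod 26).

11

gcd(26, 19) by repeated division:
26 = 1·19 + 7
19 = 2·7 + 5
7 = 1·5 + 2
5 = 2·2 + 1
2 = 2·1 + 0
Since gcd(19, 26) = 1, back-substitute to write 1 as a combination:
1 = 5 − 2·2
1 = −2·7 + 3·5
1 = 3·19 − 8·7
1 = −8·26 + 11·19
So 19·11 ≡ 1 (mod 26).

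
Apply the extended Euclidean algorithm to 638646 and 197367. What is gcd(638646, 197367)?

Apply Euclid's algorithm to 638646 and 197367:
638646 = 3·197367 + 46545
197367 = 4·46545 + 11187
46545 = 4·11187 + 1797
11187 = 6·1797 + 405
1797 = 4·405 + 177
405 = 2·177 + 51
177 = 3·51 + 24
51 = 2·24 + 3
24 = 8·3 + 0
gcd(638646, 197367) = 3.
Working backward:
3 = 51 − 2·24
3 = −2·177 + 7·51
3 = 7·405 − 16·177
3 = −16·1797 + 71·405
3 = 71·11187 − 442·1797
3 = −442·46545 + 1839·11187
3 = 1839·197367 − 7798·46545
3 = −7798·638646 + 25233·197367
So 3 = (-7798)·638646 + (25233)·197367.

3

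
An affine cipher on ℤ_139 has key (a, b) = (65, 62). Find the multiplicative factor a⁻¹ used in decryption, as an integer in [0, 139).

77

Run Euclid on (139, 65):
139 = 2×65 + 9
65 = 7×9 + 2
9 = 4×2 + 1
2 = 2×1 + 0
Since gcd(65, 139) = 1, back-substitute to write 1 as a combination:
1 = 9 − 4·2
1 = −4·65 + 29·9
1 = 29·139 − 62·65
Hence 65⁻¹ ≡ -62 ≡ 77 (mod 139).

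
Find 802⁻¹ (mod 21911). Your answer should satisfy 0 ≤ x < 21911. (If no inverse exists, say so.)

Run Euclid on (21911, 802):
21911 = 27·802 + 257
802 = 3·257 + 31
257 = 8·31 + 9
31 = 3·9 + 4
9 = 2·4 + 1
4 = 4·1 + 0
Since gcd(802, 21911) = 1, back-substitute to write 1 as a combination:
1 = 9 − 2·4
1 = −2·31 + 7·9
1 = 7·257 − 58·31
1 = −58·802 + 181·257
1 = 181·21911 − 4945·802
Hence 802⁻¹ ≡ -4945 ≡ 16966 (mod 21911).

16966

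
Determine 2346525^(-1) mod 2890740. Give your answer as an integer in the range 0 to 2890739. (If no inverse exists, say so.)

Compute gcd(2346525, 2890740):
2890740 = 1·2346525 + 544215
2346525 = 4·544215 + 169665
544215 = 3·169665 + 35220
169665 = 4·35220 + 28785
35220 = 1·28785 + 6435
28785 = 4·6435 + 3045
6435 = 2·3045 + 345
3045 = 8·345 + 285
345 = 1·285 + 60
285 = 4·60 + 45
60 = 1·45 + 15
45 = 3·15 + 0
Since gcd = 15 > 1, 2346525 is not a unit mod 2890740.

no inverse exists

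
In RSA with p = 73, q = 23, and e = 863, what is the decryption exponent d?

1439

φ(n) = (p−1)(q−1) = 72·22 = 1584.
Need d with 863·d ≡ 1 (mod 1584). Apply the extended Euclidean algorithm:
1584 = 1*863 + 721
863 = 1*721 + 142
721 = 5*142 + 11
142 = 12*11 + 10
11 = 1*10 + 1
10 = 10*1 + 0
Back-substitute:
1 = 11 − 10
1 = −142 + 13·11
1 = 13·721 − 66·142
1 = −66·863 + 79·721
1 = 79·1584 − 145·863
So 863·(-145) ≡ 1 (mod 1584), hence d ≡ -145 ≡ 1439 (mod 1584).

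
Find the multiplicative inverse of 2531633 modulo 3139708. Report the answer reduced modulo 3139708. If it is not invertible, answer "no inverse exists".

no inverse exists

Euclidean algorithm on 3139708, 2531633:
3139708 = 1×2531633 + 608075
2531633 = 4×608075 + 99333
608075 = 6×99333 + 12077
99333 = 8×12077 + 2717
12077 = 4×2717 + 1209
2717 = 2×1209 + 299
1209 = 4×299 + 13
299 = 23×13 + 0
The gcd is 13, not 1, hence no inverse exists.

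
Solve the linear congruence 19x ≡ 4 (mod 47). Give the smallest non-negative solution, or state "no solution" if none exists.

20

First find gcd(19, 47):
47 = 2·19 + 9
19 = 2·9 + 1
9 = 9·1 + 0
gcd = 1, so a unique solution mod 47 exists.
Back-substitute for the Bézout coefficients:
1 = 19 − 2·9
1 = −2·47 + 5·19
So 19·(5) ≡ 1 (mod 47), giving 19⁻¹ ≡ 5.
x ≡ 19⁻¹·4 ≡ 5·4 ≡ 20 (mod 47).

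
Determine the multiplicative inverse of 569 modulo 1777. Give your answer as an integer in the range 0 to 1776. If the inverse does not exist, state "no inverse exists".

990

Apply the Euclidean algorithm to 1777 and 569:
1777 = 3·569 + 70
569 = 8·70 + 9
70 = 7·9 + 7
9 = 1·7 + 2
7 = 3·2 + 1
2 = 2·1 + 0
Since gcd(569, 1777) = 1, back-substitute to write 1 as a combination:
1 = 7 − 3·2
1 = −3·9 + 4·7
1 = 4·70 − 31·9
1 = −31·569 + 252·70
1 = 252·1777 − 787·569
Thus 569·(-787) ≡ 1 (mod 1777); reducing, -787 mod 1777 = 990.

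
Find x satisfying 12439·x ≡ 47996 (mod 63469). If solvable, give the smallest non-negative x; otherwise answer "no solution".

no solution

gcd(12439, 63469):
63469 = 5×12439 + 1274
12439 = 9×1274 + 973
1274 = 1×973 + 301
973 = 3×301 + 70
301 = 4×70 + 21
70 = 3×21 + 7
21 = 3×7 + 0
gcd = 7, but 7 ∤ 47996, so the congruence has no solution.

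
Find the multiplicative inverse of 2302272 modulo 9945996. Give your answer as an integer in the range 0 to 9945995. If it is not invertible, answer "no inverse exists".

no inverse exists

Compute gcd(2302272, 9945996):
9945996 = 4×2302272 + 736908
2302272 = 3×736908 + 91548
736908 = 8×91548 + 4524
91548 = 20×4524 + 1068
4524 = 4×1068 + 252
1068 = 4×252 + 60
252 = 4×60 + 12
60 = 5×12 + 0
The gcd is 12, not 1, hence no inverse exists.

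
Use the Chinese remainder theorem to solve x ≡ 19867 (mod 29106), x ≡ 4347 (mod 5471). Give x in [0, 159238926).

Write x = 19867 + 29106·k. Then 29106·k ≡ 4347 − 19867 ≡ 893 (mod 5471).
Need 29106⁻¹ mod 5471. Extended Euclid on (5471, 1751):
5471 = 3*1751 + 218
1751 = 8*218 + 7
218 = 31*7 + 1
7 = 7*1 + 0
Back-substitute:
1 = 218 − 31·7
1 = −31·1751 + 249·218
1 = 249·5471 − 778·1751
29106⁻¹ ≡ 4693 (mod 5471), so k ≡ 4693·893 ≡ 63 (mod 5471).
x = 19867 + 29106·63 = 1853545.

1853545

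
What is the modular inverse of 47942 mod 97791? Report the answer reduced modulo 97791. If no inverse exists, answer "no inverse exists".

Run Euclid on (97791, 47942):
97791 = 2×47942 + 1907
47942 = 25×1907 + 267
1907 = 7×267 + 38
267 = 7×38 + 1
38 = 38×1 + 0
The gcd is 1. Working backward:
1 = 267 − 7·38
1 = −7·1907 + 50·267
1 = 50·47942 − 1257·1907
1 = −1257·97791 + 2564·47942
So 47942·2564 ≡ 1 (mod 97791).

2564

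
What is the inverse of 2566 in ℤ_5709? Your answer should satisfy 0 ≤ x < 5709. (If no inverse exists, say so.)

4492

gcd(5709, 2566) by repeated division:
5709 = 2·2566 + 577
2566 = 4·577 + 258
577 = 2·258 + 61
258 = 4·61 + 14
61 = 4·14 + 5
14 = 2·5 + 4
5 = 1·4 + 1
4 = 4·1 + 0
gcd = 1, so the inverse exists. Back-substitute:
1 = 5 − 4
1 = −14 + 3·5
1 = 3·61 − 13·14
1 = −13·258 + 55·61
1 = 55·577 − 123·258
1 = −123·2566 + 547·577
1 = 547·5709 − 1217·2566
Hence 2566⁻¹ ≡ -1217 ≡ 4492 (mod 5709).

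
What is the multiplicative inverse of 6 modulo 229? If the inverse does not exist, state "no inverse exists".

Extended Euclidean algorithm:
229 = 38*6 + 1
6 = 6*1 + 0
gcd = 1, so the inverse exists. Back-substitute:
1 = 229 − 38·6
Thus 6·(-38) ≡ 1 (mod 229); reducing, -38 mod 229 = 191.

191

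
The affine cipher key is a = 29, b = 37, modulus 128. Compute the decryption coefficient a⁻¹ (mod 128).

Apply the Euclidean algorithm to 128 and 29:
128 = 4*29 + 12
29 = 2*12 + 5
12 = 2*5 + 2
5 = 2*2 + 1
2 = 2*1 + 0
The gcd is 1. Working backward:
1 = 5 − 2·2
1 = −2·12 + 5·5
1 = 5·29 − 12·12
1 = −12·128 + 53·29
So 29·53 ≡ 1 (mod 128).

53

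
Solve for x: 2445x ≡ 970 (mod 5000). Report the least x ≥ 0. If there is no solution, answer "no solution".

First find gcd(2445, 5000):
5000 = 2·2445 + 110
2445 = 22·110 + 25
110 = 4·25 + 10
25 = 2·10 + 5
10 = 2·5 + 0
gcd = 5 and 5 | 970, so solutions exist. Divide through by 5: 489x ≡ 194 (mod 1000).
Now find 489⁻¹ mod 1000:
1000 = 2·489 + 22
489 = 22·22 + 5
22 = 4·5 + 2
5 = 2·2 + 1
2 = 2·1 + 0
Back-substitute:
1 = 5 − 2·2
1 = −2·22 + 9·5
1 = 9·489 − 200·22
1 = −200·1000 + 409·489
So 489⁻¹ ≡ 409 (mod 1000).
Then x ≡ 409·194 ≡ 346 (mod 1000); the smallest non-negative solution is x = 346.

346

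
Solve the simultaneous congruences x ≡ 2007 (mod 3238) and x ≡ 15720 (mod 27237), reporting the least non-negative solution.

88127415

Write x = 2007 + 3238·k. Then 3238·k ≡ 15720 − 2007 ≡ 13713 (mod 27237).
Need 3238⁻¹ mod 27237. Extended Euclid on (27237, 3238):
27237 = 8×3238 + 1333
3238 = 2×1333 + 572
1333 = 2×572 + 189
572 = 3×189 + 5
189 = 37×5 + 4
5 = 1×4 + 1
4 = 4×1 + 0
Back-substitute:
1 = 5 − 4
1 = −189 + 38·5
1 = 38·572 − 115·189
1 = −115·1333 + 268·572
1 = 268·3238 − 651·1333
1 = −651·27237 + 5476·3238
3238⁻¹ ≡ 5476 (mod 27237), so k ≡ 5476·13713 ≡ 27216 (mod 27237).
x = 2007 + 3238·27216 = 88127415.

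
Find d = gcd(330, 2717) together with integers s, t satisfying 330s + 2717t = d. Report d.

11

Apply Euclid's algorithm to 2717 and 330:
2717 = 8*330 + 77
330 = 4*77 + 22
77 = 3*22 + 11
22 = 2*11 + 0
gcd(330, 2717) = 11.
Back-substituting:
11 = 77 − 3·22
11 = −3·330 + 13·77
11 = 13·2717 − 107·330
So 11 = (13)·2717 + (-107)·330.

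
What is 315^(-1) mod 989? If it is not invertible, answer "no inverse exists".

427

Apply the Euclidean algorithm to 989 and 315:
989 = 3×315 + 44
315 = 7×44 + 7
44 = 6×7 + 2
7 = 3×2 + 1
2 = 2×1 + 0
gcd = 1, so the inverse exists. Back-substitute:
1 = 7 − 3·2
1 = −3·44 + 19·7
1 = 19·315 − 136·44
1 = −136·989 + 427·315
So 315·427 ≡ 1 (mod 989).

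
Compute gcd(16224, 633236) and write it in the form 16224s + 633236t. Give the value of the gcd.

4

Euclidean algorithm:
633236 = 39·16224 + 500
16224 = 32·500 + 224
500 = 2·224 + 52
224 = 4·52 + 16
52 = 3·16 + 4
16 = 4·4 + 0
gcd(16224, 633236) = 4.
Express as a combination:
4 = 52 − 3·16
4 = −3·224 + 13·52
4 = 13·500 − 29·224
4 = −29·16224 + 941·500
4 = 941·633236 − 36728·16224
So 4 = (941)·633236 + (-36728)·16224.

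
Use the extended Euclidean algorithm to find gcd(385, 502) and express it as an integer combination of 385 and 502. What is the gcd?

1

Apply Euclid's algorithm to 502 and 385:
502 = 1*385 + 117
385 = 3*117 + 34
117 = 3*34 + 15
34 = 2*15 + 4
15 = 3*4 + 3
4 = 1*3 + 1
3 = 3*1 + 0
gcd(385, 502) = 1.
Express as a combination:
1 = 4 − 3
1 = −15 + 4·4
1 = 4·34 − 9·15
1 = −9·117 + 31·34
1 = 31·385 − 102·117
1 = −102·502 + 133·385
So 1 = (-102)·502 + (133)·385.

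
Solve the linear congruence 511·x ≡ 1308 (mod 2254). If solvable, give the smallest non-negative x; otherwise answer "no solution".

no solution

gcd(511, 2254):
2254 = 4×511 + 210
511 = 2×210 + 91
210 = 2×91 + 28
91 = 3×28 + 7
28 = 4×7 + 0
gcd = 7, but 7 ∤ 1308, so the congruence has no solution.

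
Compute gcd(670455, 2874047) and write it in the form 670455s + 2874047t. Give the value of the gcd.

1

Repeated division:
2874047 = 4×670455 + 192227
670455 = 3×192227 + 93774
192227 = 2×93774 + 4679
93774 = 20×4679 + 194
4679 = 24×194 + 23
194 = 8×23 + 10
23 = 2×10 + 3
10 = 3×3 + 1
3 = 3×1 + 0
gcd(670455, 2874047) = 1.
Express as a combination:
1 = 10 − 3·3
1 = −3·23 + 7·10
1 = 7·194 − 59·23
1 = −59·4679 + 1423·194
1 = 1423·93774 − 28519·4679
1 = −28519·192227 + 58461·93774
1 = 58461·670455 − 203902·192227
1 = −203902·2874047 + 874069·670455
So 1 = (-203902)·2874047 + (874069)·670455.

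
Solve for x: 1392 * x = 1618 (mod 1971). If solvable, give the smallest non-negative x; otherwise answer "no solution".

gcd(1392, 1971):
1971 = 1*1392 + 579
1392 = 2*579 + 234
579 = 2*234 + 111
234 = 2*111 + 12
111 = 9*12 + 3
12 = 4*3 + 0
gcd = 3, but 3 ∤ 1618, so the congruence has no solution.

no solution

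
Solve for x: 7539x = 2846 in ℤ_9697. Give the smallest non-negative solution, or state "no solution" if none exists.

First find gcd(7539, 9697):
9697 = 1×7539 + 2158
7539 = 3×2158 + 1065
2158 = 2×1065 + 28
1065 = 38×28 + 1
28 = 28×1 + 0
gcd = 1, so a unique solution mod 9697 exists.
Back-substitute for the Bézout coefficients:
1 = 1065 − 38·28
1 = −38·2158 + 77·1065
1 = 77·7539 − 269·2158
1 = −269·9697 + 346·7539
So 7539·(346) ≡ 1 (mod 9697), giving 7539⁻¹ ≡ 346.
x ≡ 7539⁻¹·2846 ≡ 346·2846 ≡ 5319 (mod 9697).

5319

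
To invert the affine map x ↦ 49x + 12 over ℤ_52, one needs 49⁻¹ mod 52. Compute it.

Run Euclid on (52, 49):
52 = 1×49 + 3
49 = 16×3 + 1
3 = 3×1 + 0
gcd = 1, so the inverse exists. Back-substitute:
1 = 49 − 16·3
1 = −16·52 + 17·49
So 49·17 ≡ 1 (mod 52).

17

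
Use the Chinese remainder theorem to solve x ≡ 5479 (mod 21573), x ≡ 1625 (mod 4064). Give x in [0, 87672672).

41641369

Write x = 5479 + 21573·k. Then 21573·k ≡ 1625 − 5479 ≡ 210 (mod 4064).
Need 21573⁻¹ mod 4064. Extended Euclid on (4064, 1253):
4064 = 3*1253 + 305
1253 = 4*305 + 33
305 = 9*33 + 8
33 = 4*8 + 1
8 = 8*1 + 0
Back-substitute:
1 = 33 − 4·8
1 = −4·305 + 37·33
1 = 37·1253 − 152·305
1 = −152·4064 + 493·1253
21573⁻¹ ≡ 493 (mod 4064), so k ≡ 493·210 ≡ 1930 (mod 4064).
x = 5479 + 21573·1930 = 41641369.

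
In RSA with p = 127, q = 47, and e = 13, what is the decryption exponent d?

3121

φ(n) = (p−1)(q−1) = 126·46 = 5796.
Need d with 13·d ≡ 1 (mod 5796). Apply the extended Euclidean algorithm:
5796 = 445·13 + 11
13 = 1·11 + 2
11 = 5·2 + 1
2 = 2·1 + 0
Back-substitute:
1 = 11 − 5·2
1 = −5·13 + 6·11
1 = 6·5796 − 2675·13
So 13·(-2675) ≡ 1 (mod 5796), hence d ≡ -2675 ≡ 3121 (mod 5796).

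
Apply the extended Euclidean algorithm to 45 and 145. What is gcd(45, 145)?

Euclidean algorithm:
145 = 3·45 + 10
45 = 4·10 + 5
10 = 2·5 + 0
gcd(45, 145) = 5.
Working backward:
5 = 45 − 4·10
5 = −4·145 + 13·45
So 5 = (-4)·145 + (13)·45.

5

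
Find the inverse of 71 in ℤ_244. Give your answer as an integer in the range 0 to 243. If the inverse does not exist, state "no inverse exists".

Run Euclid on (244, 71):
244 = 3·71 + 31
71 = 2·31 + 9
31 = 3·9 + 4
9 = 2·4 + 1
4 = 4·1 + 0
The gcd is 1. Working backward:
1 = 9 − 2·4
1 = −2·31 + 7·9
1 = 7·71 − 16·31
1 = −16·244 + 55·71
So 71·55 ≡ 1 (mod 244).

55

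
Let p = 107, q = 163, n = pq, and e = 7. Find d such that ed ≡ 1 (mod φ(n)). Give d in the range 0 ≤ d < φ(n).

φ(n) = (p−1)(q−1) = 106·162 = 17172.
Need d with 7·d ≡ 1 (mod 17172). Apply the extended Euclidean algorithm:
17172 = 2453×7 + 1
7 = 7×1 + 0
Back-substitute:
1 = 17172 − 2453·7
So 7·(-2453) ≡ 1 (mod 17172), hence d ≡ -2453 ≡ 14719 (mod 17172).

14719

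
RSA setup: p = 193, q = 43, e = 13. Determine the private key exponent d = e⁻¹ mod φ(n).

φ(n) = (p−1)(q−1) = 192·42 = 8064.
Need d with 13·d ≡ 1 (mod 8064). Apply the extended Euclidean algorithm:
8064 = 620×13 + 4
13 = 3×4 + 1
4 = 4×1 + 0
Back-substitute:
1 = 13 − 3·4
1 = −3·8064 + 1861·13
So 13·1861 ≡ 1 (mod 8064), hence d = 1861.

1861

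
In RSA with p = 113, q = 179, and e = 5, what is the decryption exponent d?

φ(n) = (p−1)(q−1) = 112·178 = 19936.
Need d with 5·d ≡ 1 (mod 19936). Apply the extended Euclidean algorithm:
19936 = 3987*5 + 1
5 = 5*1 + 0
Back-substitute:
1 = 19936 − 3987·5
So 5·(-3987) ≡ 1 (mod 19936), hence d ≡ -3987 ≡ 15949 (mod 19936).

15949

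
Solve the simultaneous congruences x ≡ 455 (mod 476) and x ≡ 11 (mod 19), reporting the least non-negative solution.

Write x = 455 + 476·k. Then 476·k ≡ 11 − 455 ≡ 12 (mod 19).
Need 476⁻¹ mod 19. Extended Euclid on (19, 1):
19 = 19*1 + 0
476⁻¹ ≡ 1 (mod 19), so k ≡ 1·12 ≡ 12 (mod 19).
x = 455 + 476·12 = 6167.

6167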